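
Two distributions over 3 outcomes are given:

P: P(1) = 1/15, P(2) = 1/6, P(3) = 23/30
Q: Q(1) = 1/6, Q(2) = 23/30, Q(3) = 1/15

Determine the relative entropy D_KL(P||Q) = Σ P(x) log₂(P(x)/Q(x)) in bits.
2.2463 bits

D_KL(P||Q) = Σ P(x) log₂(P(x)/Q(x))

Computing term by term:
  P(1)·log₂(P(1)/Q(1)) = (1/15)·log₂((1/15)/(1/6)) = -0.08813
  P(2)·log₂(P(2)/Q(2)) = (1/6)·log₂((1/6)/(23/30)) = -0.36694
  P(3)·log₂(P(3)/Q(3)) = (23/30)·log₂((23/30)/(1/15)) = 2.70140

D_KL(P||Q) = -0.08813 - 0.36694 + 2.70140 = 2.24633 ≈ 2.2463 bits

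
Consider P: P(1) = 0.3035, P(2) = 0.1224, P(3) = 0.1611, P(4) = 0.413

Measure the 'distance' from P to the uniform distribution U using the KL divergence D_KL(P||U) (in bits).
0.1558 bits

U(i) = 1/4 for all i

D_KL(P||U) = Σ P(x) log₂(P(x) / (1/4))
           = Σ P(x) log₂(P(x)) + log₂(4)
           = log₂(4) - H(P)

H(P) = -Σ P(x) log₂(P(x)):
  -P(1)·log₂(P(1)) = -(0.3035)·log₂(0.3035) = 0.52209
  -P(2)·log₂(P(2)) = -(0.1224)·log₂(0.1224) = 0.37091
  -P(3)·log₂(P(3)) = -(0.1611)·log₂(0.1611) = 0.42433
  -P(4)·log₂(P(4)) = -(0.413)·log₂(0.413) = 0.52690
H(P) = 0.52209 + 0.37091 + 0.42433 + 0.52690 = 1.84423 bits

log₂(4) = 2.00000 bits

D_KL(P||U) = 2.00000 - 1.84423 = 0.15577 ≈ 0.1558 bits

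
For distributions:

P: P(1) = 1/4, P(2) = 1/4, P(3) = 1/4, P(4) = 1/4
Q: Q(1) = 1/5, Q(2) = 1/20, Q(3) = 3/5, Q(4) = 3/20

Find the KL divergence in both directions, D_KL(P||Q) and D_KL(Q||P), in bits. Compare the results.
D_KL(P||Q) = 0.5294 bits, D_KL(Q||P) = 0.4668 bits. D_KL(P||Q) is larger than D_KL(Q||P) by 0.0626 bits; the two directions differ.

D_KL(P||Q) = Σ P(x) log₂(P(x)/Q(x))

Computing term by term:
  P(1)·log₂(P(1)/Q(1)) = (1/4)·log₂((1/4)/(1/5)) = 0.08048
  P(2)·log₂(P(2)/Q(2)) = (1/4)·log₂((1/4)/(1/20)) = 0.58048
  P(3)·log₂(P(3)/Q(3)) = (1/4)·log₂((1/4)/(3/5)) = -0.31576
  P(4)·log₂(P(4)/Q(4)) = (1/4)·log₂((1/4)/(3/20)) = 0.18424

D_KL(P||Q) = 0.08048 + 0.58048 - 0.31576 + 0.18424 = 0.52944 ≈ 0.5294 bits

D_KL(Q||P) = Σ Q(x) log₂(Q(x)/P(x))

Computing term by term:
  Q(1)·log₂(Q(1)/P(1)) = (1/5)·log₂((1/5)/(1/4)) = -0.06439
  Q(2)·log₂(Q(2)/P(2)) = (1/20)·log₂((1/20)/(1/4)) = -0.11610
  Q(3)·log₂(Q(3)/P(3)) = (3/5)·log₂((3/5)/(1/4)) = 0.75782
  Q(4)·log₂(Q(4)/P(4)) = (3/20)·log₂((3/20)/(1/4)) = -0.11054

D_KL(Q||P) = -0.06439 - 0.11610 + 0.75782 - 0.11054 = 0.46679 ≈ 0.4668 bits

These are NOT equal (difference: 0.0626 bits). KL divergence is asymmetric: D_KL(P||Q) ≠ D_KL(Q||P) in general.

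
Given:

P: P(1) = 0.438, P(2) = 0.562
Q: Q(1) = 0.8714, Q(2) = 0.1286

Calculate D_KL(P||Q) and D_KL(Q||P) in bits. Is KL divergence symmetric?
D_KL(P||Q) = 0.7611 bits, D_KL(Q||P) = 0.5912 bits. No, KL divergence is not symmetric.

D_KL(P||Q) = Σ P(x) log₂(P(x)/Q(x))

Computing term by term:
  P(1)·log₂(P(1)/Q(1)) = 0.438·log₂(0.438/0.8714) = -0.43467
  P(2)·log₂(P(2)/Q(2)) = 0.562·log₂(0.562/0.1286) = 1.19576

D_KL(P||Q) = -0.43467 + 1.19576 = 0.76109 ≈ 0.7611 bits

D_KL(Q||P) = Σ Q(x) log₂(Q(x)/P(x))

Computing term by term:
  Q(1)·log₂(Q(1)/P(1)) = 0.8714·log₂(0.8714/0.438) = 0.86478
  Q(2)·log₂(Q(2)/P(2)) = 0.1286·log₂(0.1286/0.562) = -0.27362

D_KL(Q||P) = 0.86478 - 0.27362 = 0.59116 ≈ 0.5912 bits

These are NOT equal (difference: 0.1699 bits). KL divergence is asymmetric: D_KL(P||Q) ≠ D_KL(Q||P) in general.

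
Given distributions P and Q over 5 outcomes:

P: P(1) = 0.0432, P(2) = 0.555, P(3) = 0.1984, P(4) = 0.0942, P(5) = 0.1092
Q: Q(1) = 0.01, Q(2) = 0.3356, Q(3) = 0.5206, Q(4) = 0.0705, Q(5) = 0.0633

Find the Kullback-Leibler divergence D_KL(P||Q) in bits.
0.3432 bits

D_KL(P||Q) = Σ P(x) log₂(P(x)/Q(x))

Computing term by term:
  P(1)·log₂(P(1)/Q(1)) = 0.0432·log₂(0.0432/0.01) = 0.09120
  P(2)·log₂(P(2)/Q(2)) = 0.555·log₂(0.555/0.3356) = 0.40279
  P(3)·log₂(P(3)/Q(3)) = 0.1984·log₂(0.1984/0.5206) = -0.27613
  P(4)·log₂(P(4)/Q(4)) = 0.0942·log₂(0.0942/0.0705) = 0.03939
  P(5)·log₂(P(5)/Q(5)) = 0.1092·log₂(0.1092/0.0633) = 0.08591

D_KL(P||Q) = 0.09120 + 0.40279 - 0.27613 + 0.03939 + 0.08591 = 0.34316 ≈ 0.3432 bits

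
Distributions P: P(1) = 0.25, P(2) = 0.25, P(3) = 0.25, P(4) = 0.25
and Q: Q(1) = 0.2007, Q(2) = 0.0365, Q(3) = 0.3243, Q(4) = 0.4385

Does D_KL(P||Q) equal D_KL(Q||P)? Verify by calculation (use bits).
D_KL(P||Q) = 0.4767 bits, D_KL(Q||P) = 0.3123 bits. No — D_KL(P||Q) ≠ D_KL(Q||P) for this pair.

D_KL(P||Q) = Σ P(x) log₂(P(x)/Q(x))

Computing term by term:
  P(1)·log₂(P(1)/Q(1)) = 0.25·log₂(0.25/0.2007) = 0.07922
  P(2)·log₂(P(2)/Q(2)) = 0.25·log₂(0.25/0.0365) = 0.69399
  P(3)·log₂(P(3)/Q(3)) = 0.25·log₂(0.25/0.3243) = -0.09385
  P(4)·log₂(P(4)/Q(4)) = 0.25·log₂(0.25/0.4385) = -0.20266

D_KL(P||Q) = 0.07922 + 0.69399 - 0.09385 - 0.20266 = 0.47670 ≈ 0.4767 bits

D_KL(Q||P) = Σ Q(x) log₂(Q(x)/P(x))

Computing term by term:
  Q(1)·log₂(Q(1)/P(1)) = 0.2007·log₂(0.2007/0.25) = -0.06360
  Q(2)·log₂(Q(2)/P(2)) = 0.0365·log₂(0.0365/0.25) = -0.10132
  Q(3)·log₂(Q(3)/P(3)) = 0.3243·log₂(0.3243/0.25) = 0.12174
  Q(4)·log₂(Q(4)/P(4)) = 0.4385·log₂(0.4385/0.25) = 0.35547

D_KL(Q||P) = -0.06360 - 0.10132 + 0.12174 + 0.35547 = 0.31229 ≈ 0.3123 bits

These are NOT equal (difference: 0.1644 bits). KL divergence is asymmetric: D_KL(P||Q) ≠ D_KL(Q||P) in general.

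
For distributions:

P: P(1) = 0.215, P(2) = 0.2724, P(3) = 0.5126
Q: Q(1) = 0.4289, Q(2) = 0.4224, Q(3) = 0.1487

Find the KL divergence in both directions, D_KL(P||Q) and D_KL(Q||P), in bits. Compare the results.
D_KL(P||Q) = 0.5286 bits, D_KL(Q||P) = 0.4292 bits. D_KL(P||Q) is larger than D_KL(Q||P) by 0.0994 bits; the two directions differ.

D_KL(P||Q) = Σ P(x) log₂(P(x)/Q(x))

Computing term by term:
  P(1)·log₂(P(1)/Q(1)) = 0.215·log₂(0.215/0.4289) = -0.21421
  P(2)·log₂(P(2)/Q(2)) = 0.2724·log₂(0.2724/0.4224) = -0.17240
  P(3)·log₂(P(3)/Q(3)) = 0.5126·log₂(0.5126/0.1487) = 0.91521

D_KL(P||Q) = -0.21421 - 0.17240 + 0.91521 = 0.52860 ≈ 0.5286 bits

D_KL(Q||P) = Σ Q(x) log₂(Q(x)/P(x))

Computing term by term:
  Q(1)·log₂(Q(1)/P(1)) = 0.4289·log₂(0.4289/0.215) = 0.42732
  Q(2)·log₂(Q(2)/P(2)) = 0.4224·log₂(0.4224/0.2724) = 0.26733
  Q(3)·log₂(Q(3)/P(3)) = 0.1487·log₂(0.1487/0.5126) = -0.26549

D_KL(Q||P) = 0.42732 + 0.26733 - 0.26549 = 0.42916 ≈ 0.4292 bits

These are NOT equal (difference: 0.0994 bits). KL divergence is asymmetric: D_KL(P||Q) ≠ D_KL(Q||P) in general.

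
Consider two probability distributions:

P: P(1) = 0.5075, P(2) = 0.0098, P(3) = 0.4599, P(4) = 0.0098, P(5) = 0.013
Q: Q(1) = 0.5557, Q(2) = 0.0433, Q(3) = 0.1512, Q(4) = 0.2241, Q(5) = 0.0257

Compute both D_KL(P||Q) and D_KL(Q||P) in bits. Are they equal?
D_KL(P||Q) = 0.5936 bits, D_KL(Q||P) = 0.9600 bits. No, they are not equal.

D_KL(P||Q) = Σ P(x) log₂(P(x)/Q(x))

Computing term by term:
  P(1)·log₂(P(1)/Q(1)) = 0.5075·log₂(0.5075/0.5557) = -0.06643
  P(2)·log₂(P(2)/Q(2)) = 0.0098·log₂(0.0098/0.0433) = -0.02101
  P(3)·log₂(P(3)/Q(3)) = 0.4599·log₂(0.4599/0.1512) = 0.73808
  P(4)·log₂(P(4)/Q(4)) = 0.0098·log₂(0.0098/0.2241) = -0.04425
  P(5)·log₂(P(5)/Q(5)) = 0.013·log₂(0.013/0.0257) = -0.01278

D_KL(P||Q) = -0.06643 - 0.02101 + 0.73808 - 0.04425 - 0.01278 = 0.59361 ≈ 0.5936 bits

D_KL(Q||P) = Σ Q(x) log₂(Q(x)/P(x))

Computing term by term:
  Q(1)·log₂(Q(1)/P(1)) = 0.5557·log₂(0.5557/0.5075) = 0.07274
  Q(2)·log₂(Q(2)/P(2)) = 0.0433·log₂(0.0433/0.0098) = 0.09281
  Q(3)·log₂(Q(3)/P(3)) = 0.1512·log₂(0.1512/0.4599) = -0.24266
  Q(4)·log₂(Q(4)/P(4)) = 0.2241·log₂(0.2241/0.0098) = 1.01186
  Q(5)·log₂(Q(5)/P(5)) = 0.0257·log₂(0.0257/0.013) = 0.02527

D_KL(Q||P) = 0.07274 + 0.09281 - 0.24266 + 1.01186 + 0.02527 = 0.96002 ≈ 0.9600 bits

These are NOT equal (difference: 0.3664 bits). KL divergence is asymmetric: D_KL(P||Q) ≠ D_KL(Q||P) in general.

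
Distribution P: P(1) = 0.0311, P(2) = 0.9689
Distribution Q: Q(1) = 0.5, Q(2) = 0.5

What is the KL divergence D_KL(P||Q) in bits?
0.8001 bits

D_KL(P||Q) = Σ P(x) log₂(P(x)/Q(x))

Computing term by term:
  P(1)·log₂(P(1)/Q(1)) = 0.0311·log₂(0.0311/0.5) = -0.12462
  P(2)·log₂(P(2)/Q(2)) = 0.9689·log₂(0.9689/0.5) = 0.92474

D_KL(P||Q) = -0.12462 + 0.92474 = 0.80012 ≈ 0.8001 bits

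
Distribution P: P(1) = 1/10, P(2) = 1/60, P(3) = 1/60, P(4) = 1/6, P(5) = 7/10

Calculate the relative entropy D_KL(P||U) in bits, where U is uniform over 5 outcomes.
1.0018 bits

U(i) = 1/5 for all i

D_KL(P||U) = Σ P(x) log₂(P(x) / (1/5))
           = Σ P(x) log₂(P(x)) + log₂(5)
           = log₂(5) - H(P)

H(P) = -Σ P(x) log₂(P(x)):
  -P(1)·log₂(P(1)) = -(1/10)·log₂(1/10) = 0.33219
  -P(2)·log₂(P(2)) = -(1/60)·log₂(1/60) = 0.09845
  -P(3)·log₂(P(3)) = -(1/60)·log₂(1/60) = 0.09845
  -P(4)·log₂(P(4)) = -(1/6)·log₂(1/6) = 0.43083
  -P(5)·log₂(P(5)) = -(7/10)·log₂(7/10) = 0.36020
H(P) = 0.33219 + 0.09845 + 0.09845 + 0.43083 + 0.36020 = 1.32012 bits

log₂(5) = 2.32193 bits

D_KL(P||U) = 2.32193 - 1.32012 = 1.00181 ≈ 1.0018 bits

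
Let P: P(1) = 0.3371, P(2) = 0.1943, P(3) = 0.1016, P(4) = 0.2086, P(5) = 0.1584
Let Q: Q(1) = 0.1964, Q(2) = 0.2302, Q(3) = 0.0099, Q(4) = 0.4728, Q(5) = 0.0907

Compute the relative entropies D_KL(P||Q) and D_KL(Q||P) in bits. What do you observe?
D_KL(P||Q) = 0.4377 bits, D_KL(Q||P) = 0.3552 bits. The two directions give different values (D_KL(P||Q) exceeds D_KL(Q||P) by 0.0825 bits): KL divergence is asymmetric.

D_KL(P||Q) = Σ P(x) log₂(P(x)/Q(x))

Computing term by term:
  P(1)·log₂(P(1)/Q(1)) = 0.3371·log₂(0.3371/0.1964) = 0.26273
  P(2)·log₂(P(2)/Q(2)) = 0.1943·log₂(0.1943/0.2302) = -0.04753
  P(3)·log₂(P(3)/Q(3)) = 0.1016·log₂(0.1016/0.0099) = 0.34131
  P(4)·log₂(P(4)/Q(4)) = 0.2086·log₂(0.2086/0.4728) = -0.24625
  P(5)·log₂(P(5)/Q(5)) = 0.1584·log₂(0.1584/0.0907) = 0.12742

D_KL(P||Q) = 0.26273 - 0.04753 + 0.34131 - 0.24625 + 0.12742 = 0.43768 ≈ 0.4377 bits

D_KL(Q||P) = Σ Q(x) log₂(Q(x)/P(x))

Computing term by term:
  Q(1)·log₂(Q(1)/P(1)) = 0.1964·log₂(0.1964/0.3371) = -0.15307
  Q(2)·log₂(Q(2)/P(2)) = 0.2302·log₂(0.2302/0.1943) = 0.05631
  Q(3)·log₂(Q(3)/P(3)) = 0.0099·log₂(0.0099/0.1016) = -0.03326
  Q(4)·log₂(Q(4)/P(4)) = 0.4728·log₂(0.4728/0.2086) = 0.55814
  Q(5)·log₂(Q(5)/P(5)) = 0.0907·log₂(0.0907/0.1584) = -0.07296

D_KL(Q||P) = -0.15307 + 0.05631 - 0.03326 + 0.55814 - 0.07296 = 0.35516 ≈ 0.3552 bits

These are NOT equal (difference: 0.0825 bits). KL divergence is asymmetric: D_KL(P||Q) ≠ D_KL(Q||P) in general.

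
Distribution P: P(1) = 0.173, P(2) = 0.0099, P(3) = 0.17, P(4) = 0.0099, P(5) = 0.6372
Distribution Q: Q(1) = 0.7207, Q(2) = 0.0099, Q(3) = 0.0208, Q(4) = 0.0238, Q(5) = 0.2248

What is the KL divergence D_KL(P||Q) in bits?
1.1044 bits

D_KL(P||Q) = Σ P(x) log₂(P(x)/Q(x))

Computing term by term:
  P(1)·log₂(P(1)/Q(1)) = 0.173·log₂(0.173/0.7207) = -0.35614
  P(2)·log₂(P(2)/Q(2)) = 0.0099·log₂(0.0099/0.0099) = 0.00000
  P(3)·log₂(P(3)/Q(3)) = 0.17·log₂(0.17/0.0208) = 0.51525
  P(4)·log₂(P(4)/Q(4)) = 0.0099·log₂(0.0099/0.0238) = -0.01253
  P(5)·log₂(P(5)/Q(5)) = 0.6372·log₂(0.6372/0.2248) = 0.95778

D_KL(P||Q) = -0.35614 + 0.00000 + 0.51525 - 0.01253 + 0.95778 = 1.10436 ≈ 1.1044 bits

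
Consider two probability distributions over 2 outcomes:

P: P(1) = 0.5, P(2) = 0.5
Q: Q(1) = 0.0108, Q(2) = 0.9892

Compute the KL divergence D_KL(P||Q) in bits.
2.2742 bits

D_KL(P||Q) = Σ P(x) log₂(P(x)/Q(x))

Computing term by term:
  P(1)·log₂(P(1)/Q(1)) = 0.5·log₂(0.5/0.0108) = 2.76641
  P(2)·log₂(P(2)/Q(2)) = 0.5·log₂(0.5/0.9892) = -0.49217

D_KL(P||Q) = 2.76641 - 0.49217 = 2.27424 ≈ 2.2742 bits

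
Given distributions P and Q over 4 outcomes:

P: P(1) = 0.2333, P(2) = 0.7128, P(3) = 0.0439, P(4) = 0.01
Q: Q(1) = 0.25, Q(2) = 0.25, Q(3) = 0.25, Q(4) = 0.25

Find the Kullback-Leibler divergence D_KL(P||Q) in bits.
0.8976 bits

D_KL(P||Q) = Σ P(x) log₂(P(x)/Q(x))

Computing term by term:
  P(1)·log₂(P(1)/Q(1)) = 0.2333·log₂(0.2333/0.25) = -0.02327
  P(2)·log₂(P(2)/Q(2)) = 0.7128·log₂(0.7128/0.25) = 1.07745
  P(3)·log₂(P(3)/Q(3)) = 0.0439·log₂(0.0439/0.25) = -0.11017
  P(4)·log₂(P(4)/Q(4)) = 0.01·log₂(0.01/0.25) = -0.04644

D_KL(P||Q) = -0.02327 + 1.07745 - 0.11017 - 0.04644 = 0.89757 ≈ 0.8976 bits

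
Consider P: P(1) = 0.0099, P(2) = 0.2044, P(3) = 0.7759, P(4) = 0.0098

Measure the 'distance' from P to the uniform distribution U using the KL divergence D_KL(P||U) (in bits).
1.1165 bits

U(i) = 1/4 for all i

D_KL(P||U) = Σ P(x) log₂(P(x) / (1/4))
           = Σ P(x) log₂(P(x)) + log₂(4)
           = log₂(4) - H(P)

H(P) = -Σ P(x) log₂(P(x)):
  -P(1)·log₂(P(1)) = -(0.0099)·log₂(0.0099) = 0.06592
  -P(2)·log₂(P(2)) = -(0.2044)·log₂(0.2044) = 0.46818
  -P(3)·log₂(P(3)) = -(0.7759)·log₂(0.7759) = 0.28402
  -P(4)·log₂(P(4)) = -(0.0098)·log₂(0.0098) = 0.06540
H(P) = 0.06592 + 0.46818 + 0.28402 + 0.06540 = 0.88352 bits

log₂(4) = 2.00000 bits

D_KL(P||U) = 2.00000 - 0.88352 = 1.11648 ≈ 1.1165 bits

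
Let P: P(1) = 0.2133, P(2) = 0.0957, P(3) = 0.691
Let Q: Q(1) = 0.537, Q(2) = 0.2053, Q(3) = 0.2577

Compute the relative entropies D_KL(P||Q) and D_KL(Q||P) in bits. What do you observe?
D_KL(P||Q) = 0.5938 bits, D_KL(Q||P) = 0.5747 bits. The two directions give different values (D_KL(P||Q) exceeds D_KL(Q||P) by 0.0191 bits): KL divergence is asymmetric.

D_KL(P||Q) = Σ P(x) log₂(P(x)/Q(x))

Computing term by term:
  P(1)·log₂(P(1)/Q(1)) = 0.2133·log₂(0.2133/0.537) = -0.28412
  P(2)·log₂(P(2)/Q(2)) = 0.0957·log₂(0.0957/0.2053) = -0.10538
  P(3)·log₂(P(3)/Q(3)) = 0.691·log₂(0.691/0.2577) = 0.98329

D_KL(P||Q) = -0.28412 - 0.10538 + 0.98329 = 0.59379 ≈ 0.5938 bits

D_KL(Q||P) = Σ Q(x) log₂(Q(x)/P(x))

Computing term by term:
  Q(1)·log₂(Q(1)/P(1)) = 0.537·log₂(0.537/0.2133) = 0.71530
  Q(2)·log₂(Q(2)/P(2)) = 0.2053·log₂(0.2053/0.0957) = 0.22606
  Q(3)·log₂(Q(3)/P(3)) = 0.2577·log₂(0.2577/0.691) = -0.36671

D_KL(Q||P) = 0.71530 + 0.22606 - 0.36671 = 0.57465 ≈ 0.5747 bits

These are NOT equal (difference: 0.0191 bits). KL divergence is asymmetric: D_KL(P||Q) ≠ D_KL(Q||P) in general.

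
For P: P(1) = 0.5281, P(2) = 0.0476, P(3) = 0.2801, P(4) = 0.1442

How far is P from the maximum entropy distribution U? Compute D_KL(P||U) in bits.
0.3873 bits

U(i) = 1/4 for all i

D_KL(P||U) = Σ P(x) log₂(P(x) / (1/4))
           = Σ P(x) log₂(P(x)) + log₂(4)
           = log₂(4) - H(P)

H(P) = -Σ P(x) log₂(P(x)):
  -P(1)·log₂(P(1)) = -(0.5281)·log₂(0.5281) = 0.48644
  -P(2)·log₂(P(2)) = -(0.0476)·log₂(0.0476) = 0.20910
  -P(3)·log₂(P(3)) = -(0.2801)·log₂(0.2801) = 0.51426
  -P(4)·log₂(P(4)) = -(0.1442)·log₂(0.1442) = 0.40287
H(P) = 0.48644 + 0.20910 + 0.51426 + 0.40287 = 1.61267 bits

log₂(4) = 2.00000 bits

D_KL(P||U) = 2.00000 - 1.61267 = 0.38733 ≈ 0.3873 bits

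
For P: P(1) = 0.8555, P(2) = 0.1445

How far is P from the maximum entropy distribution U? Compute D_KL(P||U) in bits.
0.4041 bits

U(i) = 1/2 for all i

D_KL(P||U) = Σ P(x) log₂(P(x) / (1/2))
           = Σ P(x) log₂(P(x)) + log₂(2)
           = log₂(2) - H(P)

H(P) = -Σ P(x) log₂(P(x)):
  -P(1)·log₂(P(1)) = -(0.8555)·log₂(0.8555) = 0.19262
  -P(2)·log₂(P(2)) = -(0.1445)·log₂(0.1445) = 0.40328
H(P) = 0.19262 + 0.40328 = 0.59590 bits

log₂(2) = 1.00000 bits

D_KL(P||U) = 1.00000 - 0.59590 = 0.40410 ≈ 0.4041 bits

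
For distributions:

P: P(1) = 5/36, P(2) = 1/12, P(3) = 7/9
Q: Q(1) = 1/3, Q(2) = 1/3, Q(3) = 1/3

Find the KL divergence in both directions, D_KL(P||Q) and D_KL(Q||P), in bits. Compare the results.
D_KL(P||Q) = 0.6087 bits, D_KL(Q||P) = 0.6802 bits. D_KL(Q||P) is larger than D_KL(P||Q) by 0.0715 bits; the two directions differ.

D_KL(P||Q) = Σ P(x) log₂(P(x)/Q(x))

Computing term by term:
  P(1)·log₂(P(1)/Q(1)) = (5/36)·log₂((5/36)/(1/3)) = -0.17542
  P(2)·log₂(P(2)/Q(2)) = (1/12)·log₂((1/12)/(1/3)) = -0.16667
  P(3)·log₂(P(3)/Q(3)) = (7/9)·log₂((7/9)/(1/3)) = 0.95075

D_KL(P||Q) = -0.17542 - 0.16667 + 0.95075 = 0.60866 ≈ 0.6087 bits

D_KL(Q||P) = Σ Q(x) log₂(Q(x)/P(x))

Computing term by term:
  Q(1)·log₂(Q(1)/P(1)) = (1/3)·log₂((1/3)/(5/36)) = 0.42101
  Q(2)·log₂(Q(2)/P(2)) = (1/3)·log₂((1/3)/(1/12)) = 0.66667
  Q(3)·log₂(Q(3)/P(3)) = (1/3)·log₂((1/3)/(7/9)) = -0.40746

D_KL(Q||P) = 0.42101 + 0.66667 - 0.40746 = 0.68022 ≈ 0.6802 bits

These are NOT equal (difference: 0.0715 bits). KL divergence is asymmetric: D_KL(P||Q) ≠ D_KL(Q||P) in general.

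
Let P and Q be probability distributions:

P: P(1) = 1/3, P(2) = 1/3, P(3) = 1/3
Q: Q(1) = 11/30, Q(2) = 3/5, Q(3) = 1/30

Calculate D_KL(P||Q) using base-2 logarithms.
0.7788 bits

D_KL(P||Q) = Σ P(x) log₂(P(x)/Q(x))

Computing term by term:
  P(1)·log₂(P(1)/Q(1)) = (1/3)·log₂((1/3)/(11/30)) = -0.04583
  P(2)·log₂(P(2)/Q(2)) = (1/3)·log₂((1/3)/(3/5)) = -0.28267
  P(3)·log₂(P(3)/Q(3)) = (1/3)·log₂((1/3)/(1/30)) = 1.10731

D_KL(P||Q) = -0.04583 - 0.28267 + 1.10731 = 0.77881 ≈ 0.7788 bits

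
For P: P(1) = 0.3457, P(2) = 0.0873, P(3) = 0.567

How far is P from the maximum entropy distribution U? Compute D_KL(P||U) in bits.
0.2840 bits

U(i) = 1/3 for all i

D_KL(P||U) = Σ P(x) log₂(P(x) / (1/3))
           = Σ P(x) log₂(P(x)) + log₂(3)
           = log₂(3) - H(P)

H(P) = -Σ P(x) log₂(P(x)):
  -P(1)·log₂(P(1)) = -(0.3457)·log₂(0.3457) = 0.52975
  -P(2)·log₂(P(2)) = -(0.0873)·log₂(0.0873) = 0.30711
  -P(3)·log₂(P(3)) = -(0.567)·log₂(0.567) = 0.46413
H(P) = 0.52975 + 0.30711 + 0.46413 = 1.30099 bits

log₂(3) = 1.58496 bits

D_KL(P||U) = 1.58496 - 1.30099 = 0.28397 ≈ 0.2840 bits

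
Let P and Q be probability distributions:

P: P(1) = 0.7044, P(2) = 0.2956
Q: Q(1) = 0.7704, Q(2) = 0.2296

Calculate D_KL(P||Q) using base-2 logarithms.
0.0167 bits

D_KL(P||Q) = Σ P(x) log₂(P(x)/Q(x))

Computing term by term:
  P(1)·log₂(P(1)/Q(1)) = 0.7044·log₂(0.7044/0.7704) = -0.09102
  P(2)·log₂(P(2)/Q(2)) = 0.2956·log₂(0.2956/0.2296) = 0.10775

D_KL(P||Q) = -0.09102 + 0.10775 = 0.01673 ≈ 0.0167 bits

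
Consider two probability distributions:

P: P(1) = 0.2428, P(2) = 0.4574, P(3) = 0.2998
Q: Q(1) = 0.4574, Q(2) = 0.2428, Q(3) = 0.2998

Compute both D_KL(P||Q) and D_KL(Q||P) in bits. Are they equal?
D_KL(P||Q) = 0.1961 bits, D_KL(Q||P) = 0.1961 bits. Yes, in this case they are equal (although KL divergence is not symmetric in general).

D_KL(P||Q) = Σ P(x) log₂(P(x)/Q(x))

Computing term by term:
  P(1)·log₂(P(1)/Q(1)) = 0.2428·log₂(0.2428/0.4574) = -0.22184
  P(2)·log₂(P(2)/Q(2)) = 0.4574·log₂(0.4574/0.2428) = 0.41792
  P(3)·log₂(P(3)/Q(3)) = 0.2998·log₂(0.2998/0.2998) = 0.00000

D_KL(P||Q) = -0.22184 + 0.41792 + 0.00000 = 0.19608 ≈ 0.1961 bits

D_KL(Q||P) = Σ Q(x) log₂(Q(x)/P(x))

Computing term by term:
  Q(1)·log₂(Q(1)/P(1)) = 0.4574·log₂(0.4574/0.2428) = 0.41792
  Q(2)·log₂(Q(2)/P(2)) = 0.2428·log₂(0.2428/0.4574) = -0.22184
  Q(3)·log₂(Q(3)/P(3)) = 0.2998·log₂(0.2998/0.2998) = 0.00000

D_KL(Q||P) = 0.41792 - 0.22184 + 0.00000 = 0.19608 ≈ 0.1961 bits

These ARE equal here. Q is P with outcomes relabeled (Q(1) = P(2), Q(2) = P(1)) by a relabeling that is its own inverse, so the two sums contain exactly the same terms in a different order. This is a special case — KL divergence is not symmetric in general: D_KL(P||Q) ≠ D_KL(Q||P) for most P, Q.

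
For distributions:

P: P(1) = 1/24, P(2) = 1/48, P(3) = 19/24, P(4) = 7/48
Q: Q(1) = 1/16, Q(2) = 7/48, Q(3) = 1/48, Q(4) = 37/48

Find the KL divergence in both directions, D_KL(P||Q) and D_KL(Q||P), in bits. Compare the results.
D_KL(P||Q) = 3.7214 bits, D_KL(Q||P) = 2.1883 bits. D_KL(P||Q) is larger than D_KL(Q||P) by 1.5331 bits; the two directions differ.

D_KL(P||Q) = Σ P(x) log₂(P(x)/Q(x))

Computing term by term:
  P(1)·log₂(P(1)/Q(1)) = (1/24)·log₂((1/24)/(1/16)) = -0.02437
  P(2)·log₂(P(2)/Q(2)) = (1/48)·log₂((1/48)/(7/48)) = -0.05849
  P(3)·log₂(P(3)/Q(3)) = (19/24)·log₂((19/24)/(1/48)) = 4.15461
  P(4)·log₂(P(4)/Q(4)) = (7/48)·log₂((7/48)/(37/48)) = -0.35031

D_KL(P||Q) = -0.02437 - 0.05849 + 4.15461 - 0.35031 = 3.72144 ≈ 3.7214 bits

D_KL(Q||P) = Σ Q(x) log₂(Q(x)/P(x))

Computing term by term:
  Q(1)·log₂(Q(1)/P(1)) = (1/16)·log₂((1/16)/(1/24)) = 0.03656
  Q(2)·log₂(Q(2)/P(2)) = (7/48)·log₂((7/48)/(1/48)) = 0.40941
  Q(3)·log₂(Q(3)/P(3)) = (1/48)·log₂((1/48)/(19/24)) = -0.10933
  Q(4)·log₂(Q(4)/P(4)) = (37/48)·log₂((37/48)/(7/48)) = 1.85162

D_KL(Q||P) = 0.03656 + 0.40941 - 0.10933 + 1.85162 = 2.18826 ≈ 2.1883 bits

These are NOT equal (difference: 1.5331 bits). KL divergence is asymmetric: D_KL(P||Q) ≠ D_KL(Q||P) in general.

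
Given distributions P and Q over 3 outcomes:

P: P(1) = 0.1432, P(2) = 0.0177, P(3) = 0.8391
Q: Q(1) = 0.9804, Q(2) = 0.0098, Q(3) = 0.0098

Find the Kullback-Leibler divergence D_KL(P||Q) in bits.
5.0046 bits

D_KL(P||Q) = Σ P(x) log₂(P(x)/Q(x))

Computing term by term:
  P(1)·log₂(P(1)/Q(1)) = 0.1432·log₂(0.1432/0.9804) = -0.39743
  P(2)·log₂(P(2)/Q(2)) = 0.0177·log₂(0.0177/0.0098) = 0.01510
  P(3)·log₂(P(3)/Q(3)) = 0.8391·log₂(0.8391/0.0098) = 5.38695

D_KL(P||Q) = -0.39743 + 0.01510 + 5.38695 = 5.00462 ≈ 5.0046 bits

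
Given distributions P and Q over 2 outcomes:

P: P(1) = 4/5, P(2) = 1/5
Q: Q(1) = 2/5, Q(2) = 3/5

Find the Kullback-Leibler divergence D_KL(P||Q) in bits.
0.4830 bits

D_KL(P||Q) = Σ P(x) log₂(P(x)/Q(x))

Computing term by term:
  P(1)·log₂(P(1)/Q(1)) = (4/5)·log₂((4/5)/(2/5)) = 0.80000
  P(2)·log₂(P(2)/Q(2)) = (1/5)·log₂((1/5)/(3/5)) = -0.31699

D_KL(P||Q) = 0.80000 - 0.31699 = 0.48301 ≈ 0.4830 bits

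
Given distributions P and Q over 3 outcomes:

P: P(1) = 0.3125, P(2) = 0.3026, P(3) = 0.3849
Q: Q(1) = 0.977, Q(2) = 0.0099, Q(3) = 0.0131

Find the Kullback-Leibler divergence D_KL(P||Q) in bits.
2.8562 bits

D_KL(P||Q) = Σ P(x) log₂(P(x)/Q(x))

Computing term by term:
  P(1)·log₂(P(1)/Q(1)) = 0.3125·log₂(0.3125/0.977) = -0.51391
  P(2)·log₂(P(2)/Q(2)) = 0.3026·log₂(0.3026/0.0099) = 1.49298
  P(3)·log₂(P(3)/Q(3)) = 0.3849·log₂(0.3849/0.0131) = 1.87710

D_KL(P||Q) = -0.51391 + 1.49298 + 1.87710 = 2.85617 ≈ 2.8562 bits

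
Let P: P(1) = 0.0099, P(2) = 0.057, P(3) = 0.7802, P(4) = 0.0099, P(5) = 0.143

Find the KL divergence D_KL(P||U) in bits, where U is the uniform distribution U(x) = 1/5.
1.2739 bits

U(i) = 1/5 for all i

D_KL(P||U) = Σ P(x) log₂(P(x) / (1/5))
           = Σ P(x) log₂(P(x)) + log₂(5)
           = log₂(5) - H(P)

H(P) = -Σ P(x) log₂(P(x)):
  -P(1)·log₂(P(1)) = -(0.0099)·log₂(0.0099) = 0.06592
  -P(2)·log₂(P(2)) = -(0.057)·log₂(0.057) = 0.23557
  -P(3)·log₂(P(3)) = -(0.7802)·log₂(0.7802) = 0.27938
  -P(4)·log₂(P(4)) = -(0.0099)·log₂(0.0099) = 0.06592
  -P(5)·log₂(P(5)) = -(0.143)·log₂(0.143) = 0.40125
H(P) = 0.06592 + 0.23557 + 0.27938 + 0.06592 + 0.40125 = 1.04804 bits

log₂(5) = 2.32193 bits

D_KL(P||U) = 2.32193 - 1.04804 = 1.27389 ≈ 1.2739 bits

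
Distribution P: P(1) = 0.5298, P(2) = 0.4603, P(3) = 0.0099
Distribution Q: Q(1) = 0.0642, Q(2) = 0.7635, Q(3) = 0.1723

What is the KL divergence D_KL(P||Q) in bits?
1.2363 bits

D_KL(P||Q) = Σ P(x) log₂(P(x)/Q(x))

Computing term by term:
  P(1)·log₂(P(1)/Q(1)) = 0.5298·log₂(0.5298/0.0642) = 1.61314
  P(2)·log₂(P(2)/Q(2)) = 0.4603·log₂(0.4603/0.7635) = -0.33604
  P(3)·log₂(P(3)/Q(3)) = 0.0099·log₂(0.0099/0.1723) = -0.04080

D_KL(P||Q) = 1.61314 - 0.33604 - 0.04080 = 1.23630 ≈ 1.2363 bits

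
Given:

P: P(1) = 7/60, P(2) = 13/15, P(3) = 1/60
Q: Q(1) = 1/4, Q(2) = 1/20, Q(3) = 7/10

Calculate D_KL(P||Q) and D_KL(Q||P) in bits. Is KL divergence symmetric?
D_KL(P||Q) = 3.3486 bits, D_KL(Q||P) = 3.8437 bits. No, KL divergence is not symmetric.

D_KL(P||Q) = Σ P(x) log₂(P(x)/Q(x))

Computing term by term:
  P(1)·log₂(P(1)/Q(1)) = (7/60)·log₂((7/60)/(1/4)) = -0.12828
  P(2)·log₂(P(2)/Q(2)) = (13/15)·log₂((13/15)/(1/20)) = 3.56675
  P(3)·log₂(P(3)/Q(3)) = (1/60)·log₂((1/60)/(7/10)) = -0.08987

D_KL(P||Q) = -0.12828 + 3.56675 - 0.08987 = 3.34860 ≈ 3.3486 bits

D_KL(Q||P) = Σ Q(x) log₂(Q(x)/P(x))

Computing term by term:
  Q(1)·log₂(Q(1)/P(1)) = (1/4)·log₂((1/4)/(7/60)) = 0.27488
  Q(2)·log₂(Q(2)/P(2)) = (1/20)·log₂((1/20)/(13/15)) = -0.20577
  Q(3)·log₂(Q(3)/P(3)) = (7/10)·log₂((7/10)/(1/60)) = 3.77462

D_KL(Q||P) = 0.27488 - 0.20577 + 3.77462 = 3.84373 ≈ 3.8437 bits

These are NOT equal (difference: 0.4951 bits). KL divergence is asymmetric: D_KL(P||Q) ≠ D_KL(Q||P) in general.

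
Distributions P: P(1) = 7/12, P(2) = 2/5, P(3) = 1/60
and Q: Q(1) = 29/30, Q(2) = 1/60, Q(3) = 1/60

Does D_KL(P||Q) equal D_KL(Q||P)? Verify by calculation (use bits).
D_KL(P||Q) = 1.4089 bits, D_KL(Q||P) = 0.6280 bits. No — D_KL(P||Q) ≠ D_KL(Q||P) for this pair.

D_KL(P||Q) = Σ P(x) log₂(P(x)/Q(x))

Computing term by term:
  P(1)·log₂(P(1)/Q(1)) = (7/12)·log₂((7/12)/(29/30)) = -0.42507
  P(2)·log₂(P(2)/Q(2)) = (2/5)·log₂((2/5)/(1/60)) = 1.83399
  P(3)·log₂(P(3)/Q(3)) = (1/60)·log₂((1/60)/(1/60)) = 0.00000

D_KL(P||Q) = -0.42507 + 1.83399 + 0.00000 = 1.40892 ≈ 1.4089 bits

D_KL(Q||P) = Σ Q(x) log₂(Q(x)/P(x))

Computing term by term:
  Q(1)·log₂(Q(1)/P(1)) = (29/30)·log₂((29/30)/(7/12)) = 0.70441
  Q(2)·log₂(Q(2)/P(2)) = (1/60)·log₂((1/60)/(2/5)) = -0.07642
  Q(3)·log₂(Q(3)/P(3)) = (1/60)·log₂((1/60)/(1/60)) = 0.00000

D_KL(Q||P) = 0.70441 - 0.07642 + 0.00000 = 0.62799 ≈ 0.6280 bits

These are NOT equal (difference: 0.7809 bits). KL divergence is asymmetric: D_KL(P||Q) ≠ D_KL(Q||P) in general.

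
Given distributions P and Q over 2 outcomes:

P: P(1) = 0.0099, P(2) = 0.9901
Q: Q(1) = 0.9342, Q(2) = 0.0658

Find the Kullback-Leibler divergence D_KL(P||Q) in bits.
3.8077 bits

D_KL(P||Q) = Σ P(x) log₂(P(x)/Q(x))

Computing term by term:
  P(1)·log₂(P(1)/Q(1)) = 0.0099·log₂(0.0099/0.9342) = -0.06495
  P(2)·log₂(P(2)/Q(2)) = 0.9901·log₂(0.9901/0.0658) = 3.87269

D_KL(P||Q) = -0.06495 + 3.87269 = 3.80774 ≈ 3.8077 bits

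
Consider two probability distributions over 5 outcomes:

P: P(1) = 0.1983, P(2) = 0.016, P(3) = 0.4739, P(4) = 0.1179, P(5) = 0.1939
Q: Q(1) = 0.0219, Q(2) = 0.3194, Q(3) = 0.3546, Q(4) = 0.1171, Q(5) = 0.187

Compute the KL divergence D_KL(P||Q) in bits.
0.7708 bits

D_KL(P||Q) = Σ P(x) log₂(P(x)/Q(x))

Computing term by term:
  P(1)·log₂(P(1)/Q(1)) = 0.1983·log₂(0.1983/0.0219) = 0.63033
  P(2)·log₂(P(2)/Q(2)) = 0.016·log₂(0.016/0.3194) = -0.06911
  P(3)·log₂(P(3)/Q(3)) = 0.4739·log₂(0.4739/0.3546) = 0.19828
  P(4)·log₂(P(4)/Q(4)) = 0.1179·log₂(0.1179/0.1171) = 0.00116
  P(5)·log₂(P(5)/Q(5)) = 0.1939·log₂(0.1939/0.187) = 0.01014

D_KL(P||Q) = 0.63033 - 0.06911 + 0.19828 + 0.00116 + 0.01014 = 0.77080 ≈ 0.7708 bits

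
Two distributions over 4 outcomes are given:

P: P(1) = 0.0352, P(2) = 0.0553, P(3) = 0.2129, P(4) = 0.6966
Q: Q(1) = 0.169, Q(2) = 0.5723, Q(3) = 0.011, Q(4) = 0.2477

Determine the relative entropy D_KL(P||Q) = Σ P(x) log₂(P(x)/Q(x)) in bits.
1.6831 bits

D_KL(P||Q) = Σ P(x) log₂(P(x)/Q(x))

Computing term by term:
  P(1)·log₂(P(1)/Q(1)) = 0.0352·log₂(0.0352/0.169) = -0.07967
  P(2)·log₂(P(2)/Q(2)) = 0.0553·log₂(0.0553/0.5723) = -0.18644
  P(3)·log₂(P(3)/Q(3)) = 0.2129·log₂(0.2129/0.011) = 0.91006
  P(4)·log₂(P(4)/Q(4)) = 0.6966·log₂(0.6966/0.2477) = 1.03914

D_KL(P||Q) = -0.07967 - 0.18644 + 0.91006 + 1.03914 = 1.68309 ≈ 1.6831 bits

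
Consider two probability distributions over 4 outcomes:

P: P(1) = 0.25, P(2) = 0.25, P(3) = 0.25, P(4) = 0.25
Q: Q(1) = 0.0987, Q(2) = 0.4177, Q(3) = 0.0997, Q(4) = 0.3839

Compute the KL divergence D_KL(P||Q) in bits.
0.3269 bits

D_KL(P||Q) = Σ P(x) log₂(P(x)/Q(x))

Computing term by term:
  P(1)·log₂(P(1)/Q(1)) = 0.25·log₂(0.25/0.0987) = 0.33520
  P(2)·log₂(P(2)/Q(2)) = 0.25·log₂(0.25/0.4177) = -0.18513
  P(3)·log₂(P(3)/Q(3)) = 0.25·log₂(0.25/0.0997) = 0.33157
  P(4)·log₂(P(4)/Q(4)) = 0.25·log₂(0.25/0.3839) = -0.15470

D_KL(P||Q) = 0.33520 - 0.18513 + 0.33157 - 0.15470 = 0.32694 ≈ 0.3269 bits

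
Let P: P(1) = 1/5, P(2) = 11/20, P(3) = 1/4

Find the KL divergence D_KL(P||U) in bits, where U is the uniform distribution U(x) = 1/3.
0.1462 bits

U(i) = 1/3 for all i

D_KL(P||U) = Σ P(x) log₂(P(x) / (1/3))
           = Σ P(x) log₂(P(x)) + log₂(3)
           = log₂(3) - H(P)

H(P) = -Σ P(x) log₂(P(x)):
  -P(1)·log₂(P(1)) = -(1/5)·log₂(1/5) = 0.46439
  -P(2)·log₂(P(2)) = -(11/20)·log₂(11/20) = 0.47437
  -P(3)·log₂(P(3)) = -(1/4)·log₂(1/4) = 0.50000
H(P) = 0.46439 + 0.47437 + 0.50000 = 1.43876 bits

log₂(3) = 1.58496 bits

D_KL(P||U) = 1.58496 - 1.43876 = 0.14620 ≈ 0.1462 bits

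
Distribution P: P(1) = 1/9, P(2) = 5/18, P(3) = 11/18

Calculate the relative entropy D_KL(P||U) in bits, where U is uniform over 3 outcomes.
0.2852 bits

U(i) = 1/3 for all i

D_KL(P||U) = Σ P(x) log₂(P(x) / (1/3))
           = Σ P(x) log₂(P(x)) + log₂(3)
           = log₂(3) - H(P)

H(P) = -Σ P(x) log₂(P(x)):
  -P(1)·log₂(P(1)) = -(1/9)·log₂(1/9) = 0.35221
  -P(2)·log₂(P(2)) = -(5/18)·log₂(5/18) = 0.51333
  -P(3)·log₂(P(3)) = -(11/18)·log₂(11/18) = 0.43419
H(P) = 0.35221 + 0.51333 + 0.43419 = 1.29973 bits

log₂(3) = 1.58496 bits

D_KL(P||U) = 1.58496 - 1.29973 = 0.28523 ≈ 0.2852 bits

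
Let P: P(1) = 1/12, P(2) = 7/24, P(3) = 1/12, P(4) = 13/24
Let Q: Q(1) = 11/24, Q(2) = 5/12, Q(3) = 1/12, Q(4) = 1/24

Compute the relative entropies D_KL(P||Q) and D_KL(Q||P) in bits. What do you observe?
D_KL(P||Q) = 1.6494 bits, D_KL(Q||P) = 1.1875 bits. The two directions give different values (D_KL(P||Q) exceeds D_KL(Q||P) by 0.4619 bits): KL divergence is asymmetric.

D_KL(P||Q) = Σ P(x) log₂(P(x)/Q(x))

Computing term by term:
  P(1)·log₂(P(1)/Q(1)) = (1/12)·log₂((1/12)/(11/24)) = -0.20495
  P(2)·log₂(P(2)/Q(2)) = (7/24)·log₂((7/24)/(5/12)) = -0.15008
  P(3)·log₂(P(3)/Q(3)) = (1/12)·log₂((1/12)/(1/12)) = 0.00000
  P(4)·log₂(P(4)/Q(4)) = (13/24)·log₂((13/24)/(1/24)) = 2.00440

D_KL(P||Q) = -0.20495 - 0.15008 + 0.00000 + 2.00440 = 1.64937 ≈ 1.6494 bits

D_KL(Q||P) = Σ Q(x) log₂(Q(x)/P(x))

Computing term by term:
  Q(1)·log₂(Q(1)/P(1)) = (11/24)·log₂((11/24)/(1/12)) = 1.12724
  Q(2)·log₂(Q(2)/P(2)) = (5/12)·log₂((5/12)/(7/24)) = 0.21441
  Q(3)·log₂(Q(3)/P(3)) = (1/12)·log₂((1/12)/(1/12)) = 0.00000
  Q(4)·log₂(Q(4)/P(4)) = (1/24)·log₂((1/24)/(13/24)) = -0.15418

D_KL(Q||P) = 1.12724 + 0.21441 + 0.00000 - 0.15418 = 1.18747 ≈ 1.1875 bits

These are NOT equal (difference: 0.4619 bits). KL divergence is asymmetric: D_KL(P||Q) ≠ D_KL(Q||P) in general.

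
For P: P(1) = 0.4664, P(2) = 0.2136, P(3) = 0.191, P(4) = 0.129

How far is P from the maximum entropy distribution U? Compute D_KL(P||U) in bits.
0.1738 bits

U(i) = 1/4 for all i

D_KL(P||U) = Σ P(x) log₂(P(x) / (1/4))
           = Σ P(x) log₂(P(x)) + log₂(4)
           = log₂(4) - H(P)

H(P) = -Σ P(x) log₂(P(x)):
  -P(1)·log₂(P(1)) = -(0.4664)·log₂(0.4664) = 0.51321
  -P(2)·log₂(P(2)) = -(0.2136)·log₂(0.2136) = 0.47569
  -P(3)·log₂(P(3)) = -(0.191)·log₂(0.191) = 0.45618
  -P(4)·log₂(P(4)) = -(0.129)·log₂(0.129) = 0.38114
H(P) = 0.51321 + 0.47569 + 0.45618 + 0.38114 = 1.82622 bits

log₂(4) = 2.00000 bits

D_KL(P||U) = 2.00000 - 1.82622 = 0.17378 ≈ 0.1738 bits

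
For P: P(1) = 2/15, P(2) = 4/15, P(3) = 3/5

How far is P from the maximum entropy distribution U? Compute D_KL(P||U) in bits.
0.2467 bits

U(i) = 1/3 for all i

D_KL(P||U) = Σ P(x) log₂(P(x) / (1/3))
           = Σ P(x) log₂(P(x)) + log₂(3)
           = log₂(3) - H(P)

H(P) = -Σ P(x) log₂(P(x)):
  -P(1)·log₂(P(1)) = -(2/15)·log₂(2/15) = 0.38759
  -P(2)·log₂(P(2)) = -(4/15)·log₂(4/15) = 0.50850
  -P(3)·log₂(P(3)) = -(3/5)·log₂(3/5) = 0.44218
H(P) = 0.38759 + 0.50850 + 0.44218 = 1.33827 bits

log₂(3) = 1.58496 bits

D_KL(P||U) = 1.58496 - 1.33827 = 0.24669 ≈ 0.2467 bits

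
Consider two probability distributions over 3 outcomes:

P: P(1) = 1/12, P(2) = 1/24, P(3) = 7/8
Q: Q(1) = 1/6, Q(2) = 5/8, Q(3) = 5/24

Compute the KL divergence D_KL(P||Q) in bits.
1.5655 bits

D_KL(P||Q) = Σ P(x) log₂(P(x)/Q(x))

Computing term by term:
  P(1)·log₂(P(1)/Q(1)) = (1/12)·log₂((1/12)/(1/6)) = -0.08333
  P(2)·log₂(P(2)/Q(2)) = (1/24)·log₂((1/24)/(5/8)) = -0.16279
  P(3)·log₂(P(3)/Q(3)) = (7/8)·log₂((7/8)/(5/24)) = 1.81159

D_KL(P||Q) = -0.08333 - 0.16279 + 1.81159 = 1.56547 ≈ 1.5655 bits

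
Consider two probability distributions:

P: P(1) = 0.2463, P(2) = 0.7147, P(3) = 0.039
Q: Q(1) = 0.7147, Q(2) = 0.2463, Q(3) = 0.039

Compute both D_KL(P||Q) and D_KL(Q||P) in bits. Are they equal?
D_KL(P||Q) = 0.7199 bits, D_KL(Q||P) = 0.7199 bits. Yes, in this case they are equal (although KL divergence is not symmetric in general).

D_KL(P||Q) = Σ P(x) log₂(P(x)/Q(x))

Computing term by term:
  P(1)·log₂(P(1)/Q(1)) = 0.2463·log₂(0.2463/0.7147) = -0.37854
  P(2)·log₂(P(2)/Q(2)) = 0.7147·log₂(0.7147/0.2463) = 1.09844
  P(3)·log₂(P(3)/Q(3)) = 0.039·log₂(0.039/0.039) = 0.00000

D_KL(P||Q) = -0.37854 + 1.09844 + 0.00000 = 0.71990 ≈ 0.7199 bits

D_KL(Q||P) = Σ Q(x) log₂(Q(x)/P(x))

Computing term by term:
  Q(1)·log₂(Q(1)/P(1)) = 0.7147·log₂(0.7147/0.2463) = 1.09844
  Q(2)·log₂(Q(2)/P(2)) = 0.2463·log₂(0.2463/0.7147) = -0.37854
  Q(3)·log₂(Q(3)/P(3)) = 0.039·log₂(0.039/0.039) = 0.00000

D_KL(Q||P) = 1.09844 - 0.37854 + 0.00000 = 0.71990 ≈ 0.7199 bits

These ARE equal here. Q is P with outcomes relabeled (Q(1) = P(2), Q(2) = P(1)) by a relabeling that is its own inverse, so the two sums contain exactly the same terms in a different order. This is a special case — KL divergence is not symmetric in general: D_KL(P||Q) ≠ D_KL(Q||P) for most P, Q.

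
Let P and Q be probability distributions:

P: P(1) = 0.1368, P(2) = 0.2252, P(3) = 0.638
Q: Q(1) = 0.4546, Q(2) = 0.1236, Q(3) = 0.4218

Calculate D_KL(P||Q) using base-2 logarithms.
0.3388 bits

D_KL(P||Q) = Σ P(x) log₂(P(x)/Q(x))

Computing term by term:
  P(1)·log₂(P(1)/Q(1)) = 0.1368·log₂(0.1368/0.4546) = -0.23701
  P(2)·log₂(P(2)/Q(2)) = 0.2252·log₂(0.2252/0.1236) = 0.19492
  P(3)·log₂(P(3)/Q(3)) = 0.638·log₂(0.638/0.4218) = 0.38088

D_KL(P||Q) = -0.23701 + 0.19492 + 0.38088 = 0.33879 ≈ 0.3388 bits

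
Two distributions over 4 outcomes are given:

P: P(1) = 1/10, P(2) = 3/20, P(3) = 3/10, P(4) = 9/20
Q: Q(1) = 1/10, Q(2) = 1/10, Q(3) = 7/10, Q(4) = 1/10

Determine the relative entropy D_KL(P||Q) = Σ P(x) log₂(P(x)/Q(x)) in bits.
0.6975 bits

D_KL(P||Q) = Σ P(x) log₂(P(x)/Q(x))

Computing term by term:
  P(1)·log₂(P(1)/Q(1)) = (1/10)·log₂((1/10)/(1/10)) = 0.00000
  P(2)·log₂(P(2)/Q(2)) = (3/20)·log₂((3/20)/(1/10)) = 0.08774
  P(3)·log₂(P(3)/Q(3)) = (3/10)·log₂((3/10)/(7/10)) = -0.36672
  P(4)·log₂(P(4)/Q(4)) = (9/20)·log₂((9/20)/(1/10)) = 0.97647

D_KL(P||Q) = 0.00000 + 0.08774 - 0.36672 + 0.97647 = 0.69749 ≈ 0.6975 bits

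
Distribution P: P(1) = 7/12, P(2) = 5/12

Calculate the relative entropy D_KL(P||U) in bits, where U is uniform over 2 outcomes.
0.0201 bits

U(i) = 1/2 for all i

D_KL(P||U) = Σ P(x) log₂(P(x) / (1/2))
           = Σ P(x) log₂(P(x)) + log₂(2)
           = log₂(2) - H(P)

H(P) = -Σ P(x) log₂(P(x)):
  -P(1)·log₂(P(1)) = -(7/12)·log₂(7/12) = 0.45360
  -P(2)·log₂(P(2)) = -(5/12)·log₂(5/12) = 0.52626
H(P) = 0.45360 + 0.52626 = 0.97986 bits

log₂(2) = 1.00000 bits

D_KL(P||U) = 1.00000 - 0.97986 = 0.02014 ≈ 0.0201 bits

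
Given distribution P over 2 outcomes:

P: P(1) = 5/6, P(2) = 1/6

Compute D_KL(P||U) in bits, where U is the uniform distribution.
0.3500 bits

U(i) = 1/2 for all i

D_KL(P||U) = Σ P(x) log₂(P(x) / (1/2))
           = Σ P(x) log₂(P(x)) + log₂(2)
           = log₂(2) - H(P)

H(P) = -Σ P(x) log₂(P(x)):
  -P(1)·log₂(P(1)) = -(5/6)·log₂(5/6) = 0.21920
  -P(2)·log₂(P(2)) = -(1/6)·log₂(1/6) = 0.43083
H(P) = 0.21920 + 0.43083 = 0.65003 bits

log₂(2) = 1.00000 bits

D_KL(P||U) = 1.00000 - 0.65003 = 0.34997 ≈ 0.3500 bits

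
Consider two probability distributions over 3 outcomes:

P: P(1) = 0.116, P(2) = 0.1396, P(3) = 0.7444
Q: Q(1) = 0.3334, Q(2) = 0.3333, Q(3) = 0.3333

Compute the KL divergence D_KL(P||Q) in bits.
0.5110 bits

D_KL(P||Q) = Σ P(x) log₂(P(x)/Q(x))

Computing term by term:
  P(1)·log₂(P(1)/Q(1)) = 0.116·log₂(0.116/0.3334) = -0.17668
  P(2)·log₂(P(2)/Q(2)) = 0.1396·log₂(0.1396/0.3333) = -0.17527
  P(3)·log₂(P(3)/Q(3)) = 0.7444·log₂(0.7444/0.3333) = 0.86295

D_KL(P||Q) = -0.17668 - 0.17527 + 0.86295 = 0.51100 ≈ 0.5110 bits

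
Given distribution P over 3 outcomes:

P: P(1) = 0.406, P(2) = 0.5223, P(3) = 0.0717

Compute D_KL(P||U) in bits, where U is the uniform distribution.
0.2950 bits

U(i) = 1/3 for all i

D_KL(P||U) = Σ P(x) log₂(P(x) / (1/3))
           = Σ P(x) log₂(P(x)) + log₂(3)
           = log₂(3) - H(P)

H(P) = -Σ P(x) log₂(P(x)):
  -P(1)·log₂(P(1)) = -(0.406)·log₂(0.406) = 0.52798
  -P(2)·log₂(P(2)) = -(0.5223)·log₂(0.5223) = 0.48942
  -P(3)·log₂(P(3)) = -(0.0717)·log₂(0.0717) = 0.27260
H(P) = 0.52798 + 0.48942 + 0.27260 = 1.29000 bits

log₂(3) = 1.58496 bits

D_KL(P||U) = 1.58496 - 1.29000 = 0.29496 ≈ 0.2950 bits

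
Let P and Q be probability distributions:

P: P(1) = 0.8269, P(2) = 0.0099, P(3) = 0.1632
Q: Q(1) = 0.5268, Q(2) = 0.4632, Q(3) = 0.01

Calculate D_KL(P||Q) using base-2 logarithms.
1.1404 bits

D_KL(P||Q) = Σ P(x) log₂(P(x)/Q(x))

Computing term by term:
  P(1)·log₂(P(1)/Q(1)) = 0.8269·log₂(0.8269/0.5268) = 0.53786
  P(2)·log₂(P(2)/Q(2)) = 0.0099·log₂(0.0099/0.4632) = -0.05493
  P(3)·log₂(P(3)/Q(3)) = 0.1632·log₂(0.1632/0.01) = 0.65746

D_KL(P||Q) = 0.53786 - 0.05493 + 0.65746 = 1.14039 ≈ 1.1404 bits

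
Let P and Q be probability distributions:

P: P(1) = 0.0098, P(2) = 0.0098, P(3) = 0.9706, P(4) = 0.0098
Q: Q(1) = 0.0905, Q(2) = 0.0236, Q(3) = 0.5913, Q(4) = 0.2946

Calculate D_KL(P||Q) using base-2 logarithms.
0.6020 bits

D_KL(P||Q) = Σ P(x) log₂(P(x)/Q(x))

Computing term by term:
  P(1)·log₂(P(1)/Q(1)) = 0.0098·log₂(0.0098/0.0905) = -0.03143
  P(2)·log₂(P(2)/Q(2)) = 0.0098·log₂(0.0098/0.0236) = -0.01243
  P(3)·log₂(P(3)/Q(3)) = 0.9706·log₂(0.9706/0.5913) = 0.69397
  P(4)·log₂(P(4)/Q(4)) = 0.0098·log₂(0.0098/0.2946) = -0.04812

D_KL(P||Q) = -0.03143 - 0.01243 + 0.69397 - 0.04812 = 0.60199 ≈ 0.6020 bits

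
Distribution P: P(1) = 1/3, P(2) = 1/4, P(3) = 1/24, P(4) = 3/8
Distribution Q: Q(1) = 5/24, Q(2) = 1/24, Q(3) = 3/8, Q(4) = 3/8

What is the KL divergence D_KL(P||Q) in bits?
0.7402 bits

D_KL(P||Q) = Σ P(x) log₂(P(x)/Q(x))

Computing term by term:
  P(1)·log₂(P(1)/Q(1)) = (1/3)·log₂((1/3)/(5/24)) = 0.22602
  P(2)·log₂(P(2)/Q(2)) = (1/4)·log₂((1/4)/(1/24)) = 0.64624
  P(3)·log₂(P(3)/Q(3)) = (1/24)·log₂((1/24)/(3/8)) = -0.13208
  P(4)·log₂(P(4)/Q(4)) = (3/8)·log₂((3/8)/(3/8)) = 0.00000

D_KL(P||Q) = 0.22602 + 0.64624 - 0.13208 + 0.00000 = 0.74018 ≈ 0.7402 bits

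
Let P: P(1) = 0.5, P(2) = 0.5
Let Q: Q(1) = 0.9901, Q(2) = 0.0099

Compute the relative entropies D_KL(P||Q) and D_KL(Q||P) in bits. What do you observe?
D_KL(P||Q) = 2.3364 bits, D_KL(Q||P) = 0.9199 bits. The two directions give different values (D_KL(P||Q) exceeds D_KL(Q||P) by 1.4165 bits): KL divergence is asymmetric.

D_KL(P||Q) = Σ P(x) log₂(P(x)/Q(x))

Computing term by term:
  P(1)·log₂(P(1)/Q(1)) = 0.5·log₂(0.5/0.9901) = -0.49282
  P(2)·log₂(P(2)/Q(2)) = 0.5·log₂(0.5/0.0099) = 2.82918

D_KL(P||Q) = -0.49282 + 2.82918 = 2.33636 ≈ 2.3364 bits

D_KL(Q||P) = Σ Q(x) log₂(Q(x)/P(x))

Computing term by term:
  Q(1)·log₂(Q(1)/P(1)) = 0.9901·log₂(0.9901/0.5) = 0.97589
  Q(2)·log₂(Q(2)/P(2)) = 0.0099·log₂(0.0099/0.5) = -0.05602

D_KL(Q||P) = 0.97589 - 0.05602 = 0.91987 ≈ 0.9199 bits

These are NOT equal (difference: 1.4165 bits). KL divergence is asymmetric: D_KL(P||Q) ≠ D_KL(Q||P) in general.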